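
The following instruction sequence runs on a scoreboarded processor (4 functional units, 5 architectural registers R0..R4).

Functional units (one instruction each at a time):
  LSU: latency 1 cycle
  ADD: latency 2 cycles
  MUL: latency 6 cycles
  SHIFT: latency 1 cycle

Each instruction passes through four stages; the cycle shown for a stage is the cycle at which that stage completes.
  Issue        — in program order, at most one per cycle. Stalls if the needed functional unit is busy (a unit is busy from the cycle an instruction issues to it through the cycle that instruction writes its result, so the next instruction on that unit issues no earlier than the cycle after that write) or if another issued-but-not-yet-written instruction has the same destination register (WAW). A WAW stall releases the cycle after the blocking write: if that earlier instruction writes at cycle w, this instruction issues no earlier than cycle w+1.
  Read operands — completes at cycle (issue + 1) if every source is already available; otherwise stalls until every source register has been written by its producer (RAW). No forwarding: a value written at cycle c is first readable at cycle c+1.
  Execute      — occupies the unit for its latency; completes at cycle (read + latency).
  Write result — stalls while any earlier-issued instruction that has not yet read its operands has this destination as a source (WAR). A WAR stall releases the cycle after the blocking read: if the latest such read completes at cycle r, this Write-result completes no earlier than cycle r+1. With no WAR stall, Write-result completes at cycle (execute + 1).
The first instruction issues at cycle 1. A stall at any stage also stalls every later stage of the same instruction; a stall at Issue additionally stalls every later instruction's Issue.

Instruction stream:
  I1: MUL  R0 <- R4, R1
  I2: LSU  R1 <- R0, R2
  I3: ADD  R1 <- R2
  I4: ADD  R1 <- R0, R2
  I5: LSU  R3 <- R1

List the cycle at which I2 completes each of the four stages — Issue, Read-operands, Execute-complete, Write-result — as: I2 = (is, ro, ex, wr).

I1  is:1  ro:2  ex:8  wr:9
I2  is:2  ro:10  ex:11  wr:12  — RAW R0: wait I1 write@9
I3  is:13  ro:14  ex:16  wr:17  — WAW R1: wait I2 write@12
I4  is:18  ro:19  ex:21  wr:22  — struct: ADD busy until I3 writes@17
I5  is:19  ro:23  ex:24  wr:25  — RAW R1: wait I4 write@22

I2 = (2, 10, 11, 12)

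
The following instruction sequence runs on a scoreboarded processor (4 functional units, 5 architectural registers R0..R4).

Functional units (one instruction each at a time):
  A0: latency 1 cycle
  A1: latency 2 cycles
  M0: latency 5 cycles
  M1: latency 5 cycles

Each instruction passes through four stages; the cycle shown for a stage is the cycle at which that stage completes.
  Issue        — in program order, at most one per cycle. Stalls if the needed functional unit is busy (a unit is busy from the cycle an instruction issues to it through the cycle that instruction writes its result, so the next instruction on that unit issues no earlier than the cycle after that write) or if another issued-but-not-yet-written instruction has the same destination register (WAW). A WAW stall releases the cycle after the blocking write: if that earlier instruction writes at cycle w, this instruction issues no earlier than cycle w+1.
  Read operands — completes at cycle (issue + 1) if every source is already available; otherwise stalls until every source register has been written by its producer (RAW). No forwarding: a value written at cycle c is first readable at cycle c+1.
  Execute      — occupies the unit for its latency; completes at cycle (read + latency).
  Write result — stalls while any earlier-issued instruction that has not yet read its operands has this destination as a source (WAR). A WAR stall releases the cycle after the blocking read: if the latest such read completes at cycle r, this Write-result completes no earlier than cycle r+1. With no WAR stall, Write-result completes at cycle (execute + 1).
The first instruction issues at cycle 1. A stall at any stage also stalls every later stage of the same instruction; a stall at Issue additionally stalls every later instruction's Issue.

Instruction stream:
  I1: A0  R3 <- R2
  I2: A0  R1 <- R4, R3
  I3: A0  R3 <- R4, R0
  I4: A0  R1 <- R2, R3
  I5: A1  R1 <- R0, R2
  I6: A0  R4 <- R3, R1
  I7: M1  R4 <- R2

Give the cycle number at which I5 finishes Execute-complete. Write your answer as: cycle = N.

  I1 | 1 | 2 | 3 | 4
  I2 | 5 | 6 | 7 | 8   struct: A0 busy until I1 writes@4
  I3 | 9 | 10 | 11 | 12   struct: A0 busy until I2 writes@8
  I4 | 13 | 14 | 15 | 16   struct: A0 busy until I3 writes@12
  I5 | 17 | 18 | 20 | 21   WAW R1: wait I4 write@16
  I6 | 18 | 22 | 23 | 24   RAW R1: wait I5 write@21
  I7 | 25 | 26 | 31 | 32   WAW R4: wait I6 write@24

cycle = 20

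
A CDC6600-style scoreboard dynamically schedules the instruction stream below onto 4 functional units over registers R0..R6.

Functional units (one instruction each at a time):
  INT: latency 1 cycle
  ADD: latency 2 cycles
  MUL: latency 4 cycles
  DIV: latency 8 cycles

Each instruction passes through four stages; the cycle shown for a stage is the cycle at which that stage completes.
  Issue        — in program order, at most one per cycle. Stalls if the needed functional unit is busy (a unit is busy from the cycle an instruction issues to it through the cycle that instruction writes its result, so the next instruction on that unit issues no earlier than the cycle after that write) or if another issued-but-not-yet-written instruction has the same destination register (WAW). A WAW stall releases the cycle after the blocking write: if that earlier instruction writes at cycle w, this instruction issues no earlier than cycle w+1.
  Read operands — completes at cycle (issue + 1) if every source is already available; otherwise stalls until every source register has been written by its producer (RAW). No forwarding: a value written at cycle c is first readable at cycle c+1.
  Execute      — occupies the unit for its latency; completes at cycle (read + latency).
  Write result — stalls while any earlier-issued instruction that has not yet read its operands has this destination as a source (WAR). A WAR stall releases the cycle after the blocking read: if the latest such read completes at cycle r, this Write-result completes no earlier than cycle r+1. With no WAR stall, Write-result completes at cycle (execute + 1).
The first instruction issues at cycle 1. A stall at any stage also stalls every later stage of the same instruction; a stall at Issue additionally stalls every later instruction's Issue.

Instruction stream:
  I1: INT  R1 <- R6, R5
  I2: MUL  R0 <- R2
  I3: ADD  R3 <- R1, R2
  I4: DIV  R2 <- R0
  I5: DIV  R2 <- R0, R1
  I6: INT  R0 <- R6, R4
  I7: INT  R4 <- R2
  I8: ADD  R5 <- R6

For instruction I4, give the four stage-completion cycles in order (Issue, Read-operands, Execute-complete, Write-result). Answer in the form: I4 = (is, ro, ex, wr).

I4 = (4, 9, 17, 18)

  I1 | 1 | 2 | 3 | 4
  I2 | 2 | 3 | 7 | 8
  I3 | 3 | 5 | 7 | 8   RAW R1: wait I1 write@4
  I4 | 4 | 9 | 17 | 18   RAW R0: wait I2 write@8
  I5 | 19 | 20 | 28 | 29   struct: DIV busy until I4 writes@18
  I6 | 20 | 21 | 22 | 23
  I7 | 24 | 30 | 31 | 32   struct: INT busy until I6 writes@23 · RAW R2: wait I5 write@29
  I8 | 25 | 26 | 28 | 29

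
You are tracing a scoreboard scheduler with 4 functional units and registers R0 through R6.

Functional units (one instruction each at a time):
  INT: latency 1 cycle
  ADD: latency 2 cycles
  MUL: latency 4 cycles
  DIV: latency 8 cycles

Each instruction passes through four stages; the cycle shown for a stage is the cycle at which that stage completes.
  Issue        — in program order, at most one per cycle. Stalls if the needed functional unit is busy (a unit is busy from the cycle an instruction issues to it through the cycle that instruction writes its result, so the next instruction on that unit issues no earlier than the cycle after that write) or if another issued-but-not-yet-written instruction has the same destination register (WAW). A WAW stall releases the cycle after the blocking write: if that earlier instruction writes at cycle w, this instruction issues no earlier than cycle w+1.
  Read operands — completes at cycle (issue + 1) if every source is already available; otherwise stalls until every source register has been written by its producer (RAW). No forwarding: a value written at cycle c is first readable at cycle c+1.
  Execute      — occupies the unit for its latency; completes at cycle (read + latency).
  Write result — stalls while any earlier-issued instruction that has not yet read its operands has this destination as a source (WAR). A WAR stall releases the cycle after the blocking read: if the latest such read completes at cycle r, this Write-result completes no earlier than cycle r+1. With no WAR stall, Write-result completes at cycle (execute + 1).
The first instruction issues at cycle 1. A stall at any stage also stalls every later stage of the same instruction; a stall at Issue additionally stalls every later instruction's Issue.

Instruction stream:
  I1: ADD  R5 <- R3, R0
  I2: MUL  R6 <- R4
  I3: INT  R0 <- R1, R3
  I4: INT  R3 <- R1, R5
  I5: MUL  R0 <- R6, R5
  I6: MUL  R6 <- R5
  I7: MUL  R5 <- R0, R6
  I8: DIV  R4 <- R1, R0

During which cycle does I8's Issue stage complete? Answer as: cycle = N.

cycle = 24

[1] I1 dispatched to ADD
[2] I1 operands ready, I2 dispatched to MUL
[3] I2 operands ready, I3 dispatched to INT
[4] I1 complete, I3 operands ready
[5] R5←I1, I3 complete
[6] R0←I3
[7] I2 complete, I4 dispatched to INT
[8] R6←I2, I4 operands ready
[9] I4 complete, I5 dispatched to MUL
[10] R3←I4, I5 operands ready
[14] I5 complete
[15] R0←I5
[16] I6 dispatched to MUL
[17] I6 operands ready
[21] I6 complete
[22] R6←I6
[23] I7 dispatched to MUL
[24] I7 operands ready, I8 dispatched to DIV
[25] I8 operands ready
[28] I7 complete
[29] R5←I7
[33] I8 complete
[34] R4←I8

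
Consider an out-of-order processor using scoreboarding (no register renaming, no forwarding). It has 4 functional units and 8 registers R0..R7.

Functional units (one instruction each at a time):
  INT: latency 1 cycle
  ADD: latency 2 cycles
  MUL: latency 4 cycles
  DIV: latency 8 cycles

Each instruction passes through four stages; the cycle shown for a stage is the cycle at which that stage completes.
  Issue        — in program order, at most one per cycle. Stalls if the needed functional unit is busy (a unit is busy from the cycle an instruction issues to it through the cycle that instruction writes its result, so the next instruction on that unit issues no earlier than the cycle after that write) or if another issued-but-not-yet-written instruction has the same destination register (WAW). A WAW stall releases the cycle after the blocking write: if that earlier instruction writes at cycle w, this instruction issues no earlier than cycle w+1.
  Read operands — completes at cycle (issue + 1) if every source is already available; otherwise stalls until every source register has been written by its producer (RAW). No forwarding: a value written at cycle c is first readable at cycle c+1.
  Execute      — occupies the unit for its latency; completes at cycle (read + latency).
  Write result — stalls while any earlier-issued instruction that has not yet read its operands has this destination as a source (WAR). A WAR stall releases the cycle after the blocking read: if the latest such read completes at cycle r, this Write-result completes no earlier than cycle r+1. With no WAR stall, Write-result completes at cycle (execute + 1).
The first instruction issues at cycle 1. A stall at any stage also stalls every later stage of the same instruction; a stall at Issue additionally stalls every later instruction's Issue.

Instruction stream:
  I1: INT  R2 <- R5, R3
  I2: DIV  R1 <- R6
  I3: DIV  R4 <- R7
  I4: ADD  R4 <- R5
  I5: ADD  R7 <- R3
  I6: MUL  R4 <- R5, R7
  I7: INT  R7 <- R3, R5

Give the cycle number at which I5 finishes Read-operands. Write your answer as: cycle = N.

[1] issue I1 (INT)
[2] I1 read-ops, issue I2 (DIV)
[3] I1 finished on INT, I2 read-ops
[4] I1→R2
[11] I2 finished on DIV
[12] I2→R1
[13] issue I3 (DIV)
[14] I3 read-ops
[22] I3 finished on DIV
[23] I3→R4
[24] issue I4 (ADD)
[25] I4 read-ops
[27] I4 finished on ADD
[28] I4→R4
[29] issue I5 (ADD)
[30] I5 read-ops, issue I6 (MUL)
[32] I5 finished on ADD
[33] I5→R7
[34] I6 read-ops, issue I7 (INT)
[35] I7 read-ops
[36] I7 finished on INT
[37] I7→R7
[38] I6 finished on MUL
[39] I6→R4

cycle = 30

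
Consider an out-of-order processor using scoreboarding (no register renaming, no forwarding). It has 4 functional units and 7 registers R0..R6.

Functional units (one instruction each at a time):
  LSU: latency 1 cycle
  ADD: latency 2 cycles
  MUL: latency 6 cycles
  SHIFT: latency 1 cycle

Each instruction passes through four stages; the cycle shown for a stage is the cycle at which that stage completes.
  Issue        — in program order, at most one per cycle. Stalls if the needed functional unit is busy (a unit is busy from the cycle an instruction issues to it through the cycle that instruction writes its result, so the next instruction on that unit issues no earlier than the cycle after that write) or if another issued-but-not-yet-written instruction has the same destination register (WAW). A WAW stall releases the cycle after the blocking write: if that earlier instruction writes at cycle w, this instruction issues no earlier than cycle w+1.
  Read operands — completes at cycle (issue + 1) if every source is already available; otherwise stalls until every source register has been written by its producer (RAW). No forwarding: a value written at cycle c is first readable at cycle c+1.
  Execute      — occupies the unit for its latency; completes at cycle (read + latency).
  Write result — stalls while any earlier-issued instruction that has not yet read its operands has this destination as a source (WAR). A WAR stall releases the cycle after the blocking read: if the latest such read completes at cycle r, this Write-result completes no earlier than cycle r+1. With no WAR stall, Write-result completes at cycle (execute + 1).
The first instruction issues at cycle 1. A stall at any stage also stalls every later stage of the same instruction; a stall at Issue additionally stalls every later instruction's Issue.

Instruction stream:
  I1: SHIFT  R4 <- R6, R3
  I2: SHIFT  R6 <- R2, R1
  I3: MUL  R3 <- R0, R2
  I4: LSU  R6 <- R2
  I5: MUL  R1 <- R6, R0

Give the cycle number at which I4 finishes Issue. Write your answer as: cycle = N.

cycle = 9

c1: issue I1 (SHIFT)
c2: I1 read-ops
c3: I1 finished on SHIFT
c4: I1→R4
c5: issue I2 (SHIFT)
c6: I2 read-ops · issue I3 (MUL)
c7: I2 finished on SHIFT · I3 read-ops
c8: I2→R6
c9: issue I4 (LSU)
c10: I4 read-ops
c11: I4 finished on LSU
c12: I4→R6
c13: I3 finished on MUL
c14: I3→R3
c15: issue I5 (MUL)
c16: I5 read-ops
c22: I5 finished on MUL
c23: I5→R1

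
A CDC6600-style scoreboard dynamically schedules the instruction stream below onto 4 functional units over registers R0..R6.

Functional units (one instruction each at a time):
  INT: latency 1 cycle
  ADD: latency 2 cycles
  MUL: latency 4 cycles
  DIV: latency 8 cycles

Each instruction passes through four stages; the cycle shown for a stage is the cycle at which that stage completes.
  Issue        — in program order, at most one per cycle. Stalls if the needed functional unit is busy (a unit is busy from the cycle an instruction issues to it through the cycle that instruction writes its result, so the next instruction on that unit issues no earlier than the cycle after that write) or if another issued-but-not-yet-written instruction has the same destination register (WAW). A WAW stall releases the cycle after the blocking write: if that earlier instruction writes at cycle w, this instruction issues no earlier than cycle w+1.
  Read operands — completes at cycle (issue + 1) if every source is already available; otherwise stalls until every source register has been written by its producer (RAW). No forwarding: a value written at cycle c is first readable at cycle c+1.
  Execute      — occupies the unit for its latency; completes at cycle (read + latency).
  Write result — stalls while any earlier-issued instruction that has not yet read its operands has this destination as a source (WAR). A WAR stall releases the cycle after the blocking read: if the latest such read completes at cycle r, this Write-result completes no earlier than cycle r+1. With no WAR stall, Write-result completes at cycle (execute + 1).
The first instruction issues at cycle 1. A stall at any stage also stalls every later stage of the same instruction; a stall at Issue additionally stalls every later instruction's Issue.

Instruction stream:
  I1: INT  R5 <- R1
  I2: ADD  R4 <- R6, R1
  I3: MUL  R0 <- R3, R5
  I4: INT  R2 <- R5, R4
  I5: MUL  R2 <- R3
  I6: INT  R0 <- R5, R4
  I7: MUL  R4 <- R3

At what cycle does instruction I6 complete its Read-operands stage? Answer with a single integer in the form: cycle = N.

[1] I1 issues→INT
[2] I1 reads, I2 issues→ADD
[3] I1 exec-done, I2 reads, I3 issues→MUL
[4] I1 writes R5
[5] I2 exec-done, I3 reads, I4 issues→INT
[6] I2 writes R4
[7] I4 reads
[8] I4 exec-done
[9] I3 exec-done, I4 writes R2
[10] I3 writes R0
[11] I5 issues→MUL
[12] I5 reads, I6 issues→INT
[13] I6 reads
[14] I6 exec-done
[15] I6 writes R0
[16] I5 exec-done
[17] I5 writes R2
[18] I7 issues→MUL
[19] I7 reads
[23] I7 exec-done
[24] I7 writes R4

cycle = 13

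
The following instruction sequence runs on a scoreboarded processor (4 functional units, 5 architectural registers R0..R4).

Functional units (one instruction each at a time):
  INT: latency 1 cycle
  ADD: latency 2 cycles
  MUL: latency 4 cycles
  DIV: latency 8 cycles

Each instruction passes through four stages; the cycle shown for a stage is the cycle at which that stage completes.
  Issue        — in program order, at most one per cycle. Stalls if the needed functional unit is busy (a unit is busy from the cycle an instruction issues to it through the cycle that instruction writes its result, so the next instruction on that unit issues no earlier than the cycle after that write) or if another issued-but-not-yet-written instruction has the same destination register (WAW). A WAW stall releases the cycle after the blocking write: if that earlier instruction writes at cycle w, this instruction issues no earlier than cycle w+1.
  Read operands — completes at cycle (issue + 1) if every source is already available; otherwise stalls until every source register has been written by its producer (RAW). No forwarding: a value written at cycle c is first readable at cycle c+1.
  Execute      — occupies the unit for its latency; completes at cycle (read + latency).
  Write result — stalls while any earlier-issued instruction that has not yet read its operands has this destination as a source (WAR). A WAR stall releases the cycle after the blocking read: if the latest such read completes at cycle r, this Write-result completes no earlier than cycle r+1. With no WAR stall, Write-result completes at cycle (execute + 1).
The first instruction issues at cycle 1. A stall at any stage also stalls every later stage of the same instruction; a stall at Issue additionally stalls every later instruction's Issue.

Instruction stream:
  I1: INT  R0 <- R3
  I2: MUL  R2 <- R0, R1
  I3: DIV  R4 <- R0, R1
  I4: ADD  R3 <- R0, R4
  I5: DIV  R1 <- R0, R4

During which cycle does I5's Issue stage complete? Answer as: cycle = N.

  I1 | 1 | 2 | 3 | 4
  I2 | 2 | 5 | 9 | 10   RAW R0: wait I1 write@4
  I3 | 3 | 5 | 13 | 14   RAW R0: wait I1 write@4
  I4 | 4 | 15 | 17 | 18   RAW R4: wait I3 write@14
  I5 | 15 | 16 | 24 | 25   struct: DIV busy until I3 writes@14

cycle = 15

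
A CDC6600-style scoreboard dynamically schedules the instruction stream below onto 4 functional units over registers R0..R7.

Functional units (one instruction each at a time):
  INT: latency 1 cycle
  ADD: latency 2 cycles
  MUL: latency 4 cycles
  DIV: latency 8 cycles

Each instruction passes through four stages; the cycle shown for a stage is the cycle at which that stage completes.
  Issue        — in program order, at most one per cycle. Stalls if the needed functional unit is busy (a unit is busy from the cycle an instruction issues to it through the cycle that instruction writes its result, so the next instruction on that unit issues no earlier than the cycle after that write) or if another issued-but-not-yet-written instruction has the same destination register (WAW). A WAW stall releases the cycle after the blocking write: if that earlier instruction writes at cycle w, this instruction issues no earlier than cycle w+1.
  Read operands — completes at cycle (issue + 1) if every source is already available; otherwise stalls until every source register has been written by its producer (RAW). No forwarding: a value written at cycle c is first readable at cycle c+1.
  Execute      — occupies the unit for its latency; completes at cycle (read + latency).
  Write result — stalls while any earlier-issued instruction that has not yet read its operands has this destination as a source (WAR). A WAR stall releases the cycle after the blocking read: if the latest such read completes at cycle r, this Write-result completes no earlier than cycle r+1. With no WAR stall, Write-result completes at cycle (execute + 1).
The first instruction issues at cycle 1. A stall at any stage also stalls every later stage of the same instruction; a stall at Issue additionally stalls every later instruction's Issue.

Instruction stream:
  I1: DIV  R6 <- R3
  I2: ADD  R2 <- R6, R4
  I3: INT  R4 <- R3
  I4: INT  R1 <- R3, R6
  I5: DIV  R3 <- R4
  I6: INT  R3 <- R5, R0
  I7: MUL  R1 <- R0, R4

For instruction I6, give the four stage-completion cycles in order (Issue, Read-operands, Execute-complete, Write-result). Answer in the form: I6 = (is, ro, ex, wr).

I6 = (26, 27, 28, 29)

1) issue 1, read 2, done 10, write 11
2) issue 2, read 12, done 14, write 15  <RAW R6: wait I1 write@11>
3) issue 3, read 4, done 5, write 13  <WAR R4: wait I2 read@12>
4) issue 14, read 15, done 16, write 17  <struct: INT busy until I3 writes@13>
5) issue 15, read 16, done 24, write 25
6) issue 26, read 27, done 28, write 29  <WAW R3: wait I5 write@25>
7) issue 27, read 28, done 32, write 33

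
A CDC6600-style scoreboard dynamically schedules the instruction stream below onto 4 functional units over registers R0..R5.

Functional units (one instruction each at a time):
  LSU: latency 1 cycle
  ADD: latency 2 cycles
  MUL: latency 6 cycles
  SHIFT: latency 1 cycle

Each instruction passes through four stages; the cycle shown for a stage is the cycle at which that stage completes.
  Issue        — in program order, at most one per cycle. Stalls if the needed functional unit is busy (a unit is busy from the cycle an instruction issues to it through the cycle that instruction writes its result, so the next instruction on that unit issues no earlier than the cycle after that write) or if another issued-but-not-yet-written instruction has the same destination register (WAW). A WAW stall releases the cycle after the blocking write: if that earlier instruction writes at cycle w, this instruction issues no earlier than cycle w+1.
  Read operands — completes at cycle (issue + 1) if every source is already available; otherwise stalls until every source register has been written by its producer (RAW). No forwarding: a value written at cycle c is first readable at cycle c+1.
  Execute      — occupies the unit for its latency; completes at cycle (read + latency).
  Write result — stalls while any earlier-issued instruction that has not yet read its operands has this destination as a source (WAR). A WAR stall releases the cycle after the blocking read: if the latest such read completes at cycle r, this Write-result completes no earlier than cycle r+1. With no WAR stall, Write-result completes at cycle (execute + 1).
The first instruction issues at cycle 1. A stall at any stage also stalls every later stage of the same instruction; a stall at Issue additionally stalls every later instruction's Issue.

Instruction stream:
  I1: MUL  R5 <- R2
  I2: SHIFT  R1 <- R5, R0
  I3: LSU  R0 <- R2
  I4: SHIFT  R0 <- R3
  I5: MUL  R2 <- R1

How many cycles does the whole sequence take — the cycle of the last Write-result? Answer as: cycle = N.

cycle = 22

1) issue 1, read 2, done 8, write 9
2) issue 2, read 10, done 11, write 12  <RAW R5: wait I1 write@9>
3) issue 3, read 4, done 5, write 11  <WAR R0: wait I2 read@10>
4) issue 13, read 14, done 15, write 16  <struct: SHIFT busy until I2 writes@12>
5) issue 14, read 15, done 21, write 22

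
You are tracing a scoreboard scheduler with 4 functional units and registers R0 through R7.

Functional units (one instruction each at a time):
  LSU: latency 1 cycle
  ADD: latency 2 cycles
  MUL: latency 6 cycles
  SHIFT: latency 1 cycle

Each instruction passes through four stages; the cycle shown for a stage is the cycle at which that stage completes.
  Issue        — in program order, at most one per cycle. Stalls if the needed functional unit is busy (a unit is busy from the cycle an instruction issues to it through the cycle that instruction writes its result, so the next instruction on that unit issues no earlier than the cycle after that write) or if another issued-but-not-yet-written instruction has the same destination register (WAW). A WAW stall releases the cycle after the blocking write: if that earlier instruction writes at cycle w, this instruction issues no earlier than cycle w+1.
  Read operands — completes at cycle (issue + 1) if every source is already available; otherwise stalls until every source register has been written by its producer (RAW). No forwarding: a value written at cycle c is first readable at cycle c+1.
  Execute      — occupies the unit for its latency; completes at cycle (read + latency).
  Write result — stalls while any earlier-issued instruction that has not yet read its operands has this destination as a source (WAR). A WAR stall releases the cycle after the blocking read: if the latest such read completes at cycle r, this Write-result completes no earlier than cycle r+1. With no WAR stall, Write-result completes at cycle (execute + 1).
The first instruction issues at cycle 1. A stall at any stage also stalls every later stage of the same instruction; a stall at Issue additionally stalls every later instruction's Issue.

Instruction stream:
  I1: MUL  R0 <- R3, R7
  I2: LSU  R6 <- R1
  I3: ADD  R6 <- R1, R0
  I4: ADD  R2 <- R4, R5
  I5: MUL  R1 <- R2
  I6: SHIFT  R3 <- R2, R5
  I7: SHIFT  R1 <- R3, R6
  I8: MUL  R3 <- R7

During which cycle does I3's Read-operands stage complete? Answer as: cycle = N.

cycle = 10

[1] I1→MUL
[2] I1 RO | I2→LSU
[3] I2 RO
[4] I2 EX
[5] I2 WR R6
[6] I3→ADD
[8] I1 EX
[9] I1 WR R0
[10] I3 RO
[12] I3 EX
[13] I3 WR R6
[14] I4→ADD
[15] I4 RO | I5→MUL
[16] I6→SHIFT
[17] I4 EX
[18] I4 WR R2
[19] I5 RO | I6 RO
[20] I6 EX
[21] I6 WR R3
[25] I5 EX
[26] I5 WR R1
[27] I7→SHIFT
[28] I7 RO | I8→MUL
[29] I7 EX | I8 RO
[30] I7 WR R1
[35] I8 EX
[36] I8 WR R3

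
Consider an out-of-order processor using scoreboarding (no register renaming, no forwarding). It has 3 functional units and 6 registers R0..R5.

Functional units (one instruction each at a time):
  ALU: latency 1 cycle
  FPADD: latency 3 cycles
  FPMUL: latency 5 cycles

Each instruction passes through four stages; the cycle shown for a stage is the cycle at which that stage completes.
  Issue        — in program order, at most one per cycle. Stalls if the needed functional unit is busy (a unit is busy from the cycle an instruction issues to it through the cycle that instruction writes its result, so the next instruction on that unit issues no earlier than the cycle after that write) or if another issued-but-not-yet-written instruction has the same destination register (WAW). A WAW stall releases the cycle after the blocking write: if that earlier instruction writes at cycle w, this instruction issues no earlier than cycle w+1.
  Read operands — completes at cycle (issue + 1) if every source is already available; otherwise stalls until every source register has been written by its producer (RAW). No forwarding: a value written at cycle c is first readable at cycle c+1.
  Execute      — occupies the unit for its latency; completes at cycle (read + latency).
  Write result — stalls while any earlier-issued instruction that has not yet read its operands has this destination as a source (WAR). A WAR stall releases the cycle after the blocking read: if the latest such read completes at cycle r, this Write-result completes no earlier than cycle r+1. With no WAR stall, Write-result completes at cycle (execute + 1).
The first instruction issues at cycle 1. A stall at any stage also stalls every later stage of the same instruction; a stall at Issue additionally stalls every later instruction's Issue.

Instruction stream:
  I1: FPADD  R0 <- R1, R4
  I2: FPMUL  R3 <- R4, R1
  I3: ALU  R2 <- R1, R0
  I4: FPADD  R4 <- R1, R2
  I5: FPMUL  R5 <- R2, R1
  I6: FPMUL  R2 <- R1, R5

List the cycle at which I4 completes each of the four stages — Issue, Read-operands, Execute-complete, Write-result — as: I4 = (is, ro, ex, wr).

I1 -> (1, 2, 5, 6)
I2 -> (2, 3, 8, 9)
I3 -> (3, 7, 8, 9)  // RAW R0: wait I1 write@6
I4 -> (7, 10, 13, 14)  // struct: FPADD busy until I1 writes@6, RAW R2: wait I3 write@9
I5 -> (10, 11, 16, 17)  // struct: FPMUL busy until I2 writes@9
I6 -> (18, 19, 24, 25)  // struct: FPMUL busy until I5 writes@17

I4 = (7, 10, 13, 14)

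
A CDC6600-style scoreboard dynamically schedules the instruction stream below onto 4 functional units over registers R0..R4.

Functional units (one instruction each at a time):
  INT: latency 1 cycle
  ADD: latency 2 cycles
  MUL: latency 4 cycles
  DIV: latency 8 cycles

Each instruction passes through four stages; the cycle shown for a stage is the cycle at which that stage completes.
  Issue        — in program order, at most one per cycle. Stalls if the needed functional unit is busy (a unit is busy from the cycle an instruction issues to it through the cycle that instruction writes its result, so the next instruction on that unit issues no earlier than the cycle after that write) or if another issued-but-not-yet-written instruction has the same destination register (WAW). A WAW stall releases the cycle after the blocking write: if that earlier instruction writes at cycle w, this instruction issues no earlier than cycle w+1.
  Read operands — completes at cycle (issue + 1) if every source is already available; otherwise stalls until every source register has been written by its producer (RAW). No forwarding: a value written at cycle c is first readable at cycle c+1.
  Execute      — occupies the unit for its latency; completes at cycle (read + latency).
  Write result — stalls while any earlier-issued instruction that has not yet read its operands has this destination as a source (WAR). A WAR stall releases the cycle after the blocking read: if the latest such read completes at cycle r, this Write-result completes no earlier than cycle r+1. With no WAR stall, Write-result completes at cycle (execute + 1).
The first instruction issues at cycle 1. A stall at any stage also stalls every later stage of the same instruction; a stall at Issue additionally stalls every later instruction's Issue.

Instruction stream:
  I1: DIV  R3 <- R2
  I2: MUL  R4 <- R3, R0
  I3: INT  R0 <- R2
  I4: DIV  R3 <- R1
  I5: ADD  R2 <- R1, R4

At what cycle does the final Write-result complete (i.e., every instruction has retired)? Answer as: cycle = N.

I1: IS=1 RO=2 EX=10 WR=11
I2: IS=2 RO=12 EX=16 WR=17  [RAW R3: wait I1 write@11]
I3: IS=3 RO=4 EX=5 WR=13  [WAR R0: wait I2 read@12]
I4: IS=12 RO=13 EX=21 WR=22  [struct: DIV busy until I1 writes@11]
I5: IS=13 RO=18 EX=20 WR=21  [RAW R4: wait I2 write@17]

cycle = 22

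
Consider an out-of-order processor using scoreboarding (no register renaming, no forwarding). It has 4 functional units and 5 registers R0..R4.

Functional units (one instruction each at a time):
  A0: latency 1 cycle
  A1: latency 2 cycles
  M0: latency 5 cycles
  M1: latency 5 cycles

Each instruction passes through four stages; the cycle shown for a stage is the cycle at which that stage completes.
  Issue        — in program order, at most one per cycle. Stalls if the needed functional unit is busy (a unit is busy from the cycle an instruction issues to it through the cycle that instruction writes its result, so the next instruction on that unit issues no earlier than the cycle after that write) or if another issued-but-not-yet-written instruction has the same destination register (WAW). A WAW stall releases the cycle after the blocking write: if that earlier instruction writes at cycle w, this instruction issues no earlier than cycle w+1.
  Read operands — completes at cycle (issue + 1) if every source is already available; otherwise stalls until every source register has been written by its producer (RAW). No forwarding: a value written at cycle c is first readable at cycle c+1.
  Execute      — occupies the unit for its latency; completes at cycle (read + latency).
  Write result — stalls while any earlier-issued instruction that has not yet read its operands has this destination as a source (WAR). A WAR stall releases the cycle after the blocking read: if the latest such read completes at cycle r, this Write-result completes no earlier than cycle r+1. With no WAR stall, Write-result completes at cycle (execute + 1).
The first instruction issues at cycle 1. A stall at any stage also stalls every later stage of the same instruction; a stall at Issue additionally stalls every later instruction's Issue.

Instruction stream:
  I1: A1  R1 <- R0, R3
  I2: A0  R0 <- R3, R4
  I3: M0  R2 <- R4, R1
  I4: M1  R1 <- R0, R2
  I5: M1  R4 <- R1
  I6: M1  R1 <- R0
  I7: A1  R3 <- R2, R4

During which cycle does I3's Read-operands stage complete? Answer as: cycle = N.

I1 -> (1, 2, 4, 5)
I2 -> (2, 3, 4, 5)
I3 -> (3, 6, 11, 12)  // RAW R1: wait I1 write@5
I4 -> (6, 13, 18, 19)  // WAW R1: wait I1 write@5, RAW R2: wait I3 write@12
I5 -> (20, 21, 26, 27)  // struct: M1 busy until I4 writes@19
I6 -> (28, 29, 34, 35)  // struct: M1 busy until I5 writes@27
I7 -> (29, 30, 32, 33)

cycle = 6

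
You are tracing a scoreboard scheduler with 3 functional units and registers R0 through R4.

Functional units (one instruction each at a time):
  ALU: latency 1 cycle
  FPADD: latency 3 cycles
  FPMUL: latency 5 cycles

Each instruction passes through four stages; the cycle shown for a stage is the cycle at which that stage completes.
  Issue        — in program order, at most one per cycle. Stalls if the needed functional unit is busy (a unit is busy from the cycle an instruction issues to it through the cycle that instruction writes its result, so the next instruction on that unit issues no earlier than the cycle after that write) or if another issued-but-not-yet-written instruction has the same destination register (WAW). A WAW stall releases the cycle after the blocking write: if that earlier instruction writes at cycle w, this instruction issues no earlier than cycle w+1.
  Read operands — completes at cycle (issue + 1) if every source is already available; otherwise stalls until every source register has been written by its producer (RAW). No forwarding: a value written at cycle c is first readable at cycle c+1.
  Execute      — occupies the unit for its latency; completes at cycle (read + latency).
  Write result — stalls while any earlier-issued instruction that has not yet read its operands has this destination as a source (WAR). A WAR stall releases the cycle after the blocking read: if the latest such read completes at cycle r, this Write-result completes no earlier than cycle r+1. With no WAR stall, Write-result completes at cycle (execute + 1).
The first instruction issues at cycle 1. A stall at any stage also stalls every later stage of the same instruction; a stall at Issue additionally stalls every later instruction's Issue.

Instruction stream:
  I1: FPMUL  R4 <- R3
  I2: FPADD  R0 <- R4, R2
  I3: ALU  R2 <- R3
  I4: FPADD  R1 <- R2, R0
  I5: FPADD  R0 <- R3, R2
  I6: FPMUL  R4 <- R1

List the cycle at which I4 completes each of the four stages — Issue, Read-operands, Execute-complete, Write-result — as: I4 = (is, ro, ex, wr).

I4 = (14, 15, 18, 19)

I1 -> (1, 2, 7, 8)
I2 -> (2, 9, 12, 13)  // RAW R4: wait I1 write@8
I3 -> (3, 4, 5, 10)  // WAR R2: wait I2 read@9
I4 -> (14, 15, 18, 19)  // struct: FPADD busy until I2 writes@13
I5 -> (20, 21, 24, 25)  // struct: FPADD busy until I4 writes@19
I6 -> (21, 22, 27, 28)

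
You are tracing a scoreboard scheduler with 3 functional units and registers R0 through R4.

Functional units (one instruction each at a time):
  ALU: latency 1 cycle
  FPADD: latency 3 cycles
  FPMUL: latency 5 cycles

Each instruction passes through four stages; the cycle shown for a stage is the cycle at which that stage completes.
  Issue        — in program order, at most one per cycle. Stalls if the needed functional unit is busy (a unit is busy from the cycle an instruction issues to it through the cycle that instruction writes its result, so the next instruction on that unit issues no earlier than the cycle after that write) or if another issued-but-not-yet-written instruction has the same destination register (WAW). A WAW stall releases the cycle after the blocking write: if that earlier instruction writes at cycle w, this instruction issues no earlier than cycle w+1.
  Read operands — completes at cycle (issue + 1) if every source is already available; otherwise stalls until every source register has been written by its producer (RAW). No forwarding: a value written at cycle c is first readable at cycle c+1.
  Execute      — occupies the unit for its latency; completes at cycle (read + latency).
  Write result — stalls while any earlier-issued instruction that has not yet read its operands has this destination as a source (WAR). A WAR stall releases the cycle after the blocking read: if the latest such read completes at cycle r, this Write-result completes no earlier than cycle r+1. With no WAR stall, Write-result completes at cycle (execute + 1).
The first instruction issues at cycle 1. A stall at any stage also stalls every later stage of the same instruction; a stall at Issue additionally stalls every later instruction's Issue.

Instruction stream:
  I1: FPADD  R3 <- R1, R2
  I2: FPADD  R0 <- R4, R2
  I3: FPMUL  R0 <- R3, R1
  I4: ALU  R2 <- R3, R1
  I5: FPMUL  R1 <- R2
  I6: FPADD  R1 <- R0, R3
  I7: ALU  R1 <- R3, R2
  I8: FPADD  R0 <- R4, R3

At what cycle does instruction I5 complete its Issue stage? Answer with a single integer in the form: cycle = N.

I1  is:1  ro:2  ex:5  wr:6
I2  is:7  ro:8  ex:11  wr:12  — struct: FPADD busy until I1 writes@6
I3  is:13  ro:14  ex:19  wr:20  — WAW R0: wait I2 write@12
I4  is:14  ro:15  ex:16  wr:17
I5  is:21  ro:22  ex:27  wr:28  — struct: FPMUL busy until I3 writes@20
I6  is:29  ro:30  ex:33  wr:34  — WAW R1: wait I5 write@28
I7  is:35  ro:36  ex:37  wr:38  — WAW R1: wait I6 write@34
I8  is:36  ro:37  ex:40  wr:41

cycle = 21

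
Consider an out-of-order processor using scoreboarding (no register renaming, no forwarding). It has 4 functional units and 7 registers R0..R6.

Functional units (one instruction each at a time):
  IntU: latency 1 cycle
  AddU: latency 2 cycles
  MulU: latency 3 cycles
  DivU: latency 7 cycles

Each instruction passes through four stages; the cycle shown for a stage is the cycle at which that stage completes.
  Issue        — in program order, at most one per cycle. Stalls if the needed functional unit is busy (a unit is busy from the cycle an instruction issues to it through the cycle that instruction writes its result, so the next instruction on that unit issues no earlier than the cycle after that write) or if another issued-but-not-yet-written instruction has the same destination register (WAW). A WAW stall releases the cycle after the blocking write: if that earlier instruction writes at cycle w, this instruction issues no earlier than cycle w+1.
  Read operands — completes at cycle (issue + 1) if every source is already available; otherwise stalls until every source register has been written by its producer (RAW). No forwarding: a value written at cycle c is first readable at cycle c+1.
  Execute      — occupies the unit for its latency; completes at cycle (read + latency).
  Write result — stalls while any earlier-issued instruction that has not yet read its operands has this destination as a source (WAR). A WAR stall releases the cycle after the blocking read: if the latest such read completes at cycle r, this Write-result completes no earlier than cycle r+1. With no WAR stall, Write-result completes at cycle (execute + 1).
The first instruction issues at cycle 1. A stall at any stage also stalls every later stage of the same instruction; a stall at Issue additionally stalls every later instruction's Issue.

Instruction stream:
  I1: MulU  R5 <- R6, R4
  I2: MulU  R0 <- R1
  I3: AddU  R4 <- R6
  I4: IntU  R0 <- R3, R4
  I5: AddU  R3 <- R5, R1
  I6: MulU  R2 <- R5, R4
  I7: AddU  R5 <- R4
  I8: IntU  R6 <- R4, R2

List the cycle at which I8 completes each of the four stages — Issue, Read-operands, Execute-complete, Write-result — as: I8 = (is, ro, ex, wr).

c1: I1 issues→MulU
c2: I1 reads
c5: I1 exec-done
c6: I1 writes R5
c7: I2 issues→MulU
c8: I2 reads · I3 issues→AddU
c9: I3 reads
c11: I2 exec-done · I3 exec-done
c12: I2 writes R0 · I3 writes R4
c13: I4 issues→IntU
c14: I4 reads · I5 issues→AddU
c15: I4 exec-done · I5 reads · I6 issues→MulU
c16: I4 writes R0 · I6 reads
c17: I5 exec-done
c18: I5 writes R3
c19: I6 exec-done · I7 issues→AddU
c20: I6 writes R2 · I7 reads · I8 issues→IntU
c21: I8 reads
c22: I7 exec-done · I8 exec-done
c23: I7 writes R5 · I8 writes R6

I8 = (20, 21, 22, 23)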